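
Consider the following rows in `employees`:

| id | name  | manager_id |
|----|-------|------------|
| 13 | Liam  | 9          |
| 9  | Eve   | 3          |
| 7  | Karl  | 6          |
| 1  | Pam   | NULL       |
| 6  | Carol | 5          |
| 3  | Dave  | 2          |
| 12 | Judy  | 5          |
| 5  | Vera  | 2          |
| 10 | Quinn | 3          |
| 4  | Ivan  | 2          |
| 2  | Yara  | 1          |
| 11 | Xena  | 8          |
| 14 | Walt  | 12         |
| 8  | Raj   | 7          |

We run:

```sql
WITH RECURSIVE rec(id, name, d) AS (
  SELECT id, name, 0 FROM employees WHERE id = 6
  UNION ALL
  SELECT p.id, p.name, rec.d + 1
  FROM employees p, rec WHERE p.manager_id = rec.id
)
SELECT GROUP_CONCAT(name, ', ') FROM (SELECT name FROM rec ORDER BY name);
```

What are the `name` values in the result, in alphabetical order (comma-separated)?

Carol, Karl, Raj, Xena

Base: id=6 (Carol) at d 0.
Iteration 1: rows with manager_id in {6} -> Karl (id 7, d 1).
Iteration 2: rows with manager_id in {7} -> Raj (id 8, d 2).
Iteration 3: rows with manager_id in {8} -> Xena (id 11, d 3).
Iteration 4: no rows with manager_id in {11}; recursion stops.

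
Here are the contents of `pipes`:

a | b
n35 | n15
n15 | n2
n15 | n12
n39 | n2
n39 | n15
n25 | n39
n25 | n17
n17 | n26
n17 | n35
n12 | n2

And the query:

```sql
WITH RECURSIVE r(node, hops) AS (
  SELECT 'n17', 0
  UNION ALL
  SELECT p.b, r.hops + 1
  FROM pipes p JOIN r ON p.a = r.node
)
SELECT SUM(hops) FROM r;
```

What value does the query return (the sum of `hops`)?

14

Base: (n17, hops=0).
Iteration 1: edges from {n17} -> (n26, hops=1), (n35, hops=1).
Iteration 2: edges from {n26,n35} -> (n15, hops=2).
Iteration 3: edges from {n15} -> (n12, hops=3), (n2, hops=3).
Iteration 4: edges from {n12,n2} -> (n2, hops=4).
Iteration 5: no outgoing edges from {n2}; recursion stops.
SUM(hops) = 0 + 1 + 1 + 2 + 3 + 3 + 4 = 14.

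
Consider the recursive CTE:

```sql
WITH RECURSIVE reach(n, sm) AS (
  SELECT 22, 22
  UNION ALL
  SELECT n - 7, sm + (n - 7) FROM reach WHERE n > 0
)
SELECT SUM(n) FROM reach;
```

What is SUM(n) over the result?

Base: n=22, sm=22.
Iteration 1: 22 > 0 holds -> n = 22 - 7 = 15, sm = 22 + 15 = 37.
Iteration 2: 15 > 0 holds -> n = 15 - 7 = 8, sm = 37 + 8 = 45.
Iteration 3: 8 > 0 holds -> n = 8 - 7 = 1, sm = 45 + 1 = 46.
Iteration 4: 1 > 0 holds -> n = 1 - 7 = -6, sm = 46 + -6 = 40.
Iteration 5: -6 > 0 fails; recursion stops.
SUM(n) = 22 + 15 + 8 + 1 + -6 = 40.

40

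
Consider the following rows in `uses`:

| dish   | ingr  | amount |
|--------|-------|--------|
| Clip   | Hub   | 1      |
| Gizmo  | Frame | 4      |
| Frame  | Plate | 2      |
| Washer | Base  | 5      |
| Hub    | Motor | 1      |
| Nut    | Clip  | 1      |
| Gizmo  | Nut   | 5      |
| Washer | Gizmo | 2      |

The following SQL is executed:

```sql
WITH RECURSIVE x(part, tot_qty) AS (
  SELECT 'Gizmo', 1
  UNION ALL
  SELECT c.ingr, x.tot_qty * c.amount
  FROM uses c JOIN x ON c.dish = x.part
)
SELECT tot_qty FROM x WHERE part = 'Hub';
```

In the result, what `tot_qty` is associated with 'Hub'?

5

Base: (Gizmo, tot_qty=1).
Iteration 1: components of {Gizmo} -> Frame = 1*4 = 4, Nut = 1*5 = 5.
Iteration 2: components of {Frame,Nut} -> Clip = 5*1 = 5, Plate = 4*2 = 8.
Iteration 3: components of {Clip,Plate} -> Hub = 5*1 = 5.
Iteration 4: components of {Hub} -> Motor = 5*1 = 5.
Iteration 5: no further components; recursion stops.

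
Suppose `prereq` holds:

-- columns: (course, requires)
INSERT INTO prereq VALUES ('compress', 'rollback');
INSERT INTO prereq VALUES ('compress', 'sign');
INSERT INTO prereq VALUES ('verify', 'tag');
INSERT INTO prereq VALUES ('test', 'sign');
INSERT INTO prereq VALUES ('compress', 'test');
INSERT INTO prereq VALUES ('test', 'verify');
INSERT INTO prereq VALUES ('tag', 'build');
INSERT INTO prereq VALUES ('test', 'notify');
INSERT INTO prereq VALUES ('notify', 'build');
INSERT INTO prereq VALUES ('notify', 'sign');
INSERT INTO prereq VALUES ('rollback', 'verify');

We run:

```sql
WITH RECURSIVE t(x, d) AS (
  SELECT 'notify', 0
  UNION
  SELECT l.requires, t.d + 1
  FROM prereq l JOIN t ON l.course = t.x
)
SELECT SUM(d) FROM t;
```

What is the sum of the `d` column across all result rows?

2

Base: (notify, d=0).
Iteration 1: edges from {notify} -> (build, d=1), (sign, d=1).
Iteration 2: no outgoing edges from {build,sign}; recursion stops.
SUM(d) = 0 + 1 + 1 = 2.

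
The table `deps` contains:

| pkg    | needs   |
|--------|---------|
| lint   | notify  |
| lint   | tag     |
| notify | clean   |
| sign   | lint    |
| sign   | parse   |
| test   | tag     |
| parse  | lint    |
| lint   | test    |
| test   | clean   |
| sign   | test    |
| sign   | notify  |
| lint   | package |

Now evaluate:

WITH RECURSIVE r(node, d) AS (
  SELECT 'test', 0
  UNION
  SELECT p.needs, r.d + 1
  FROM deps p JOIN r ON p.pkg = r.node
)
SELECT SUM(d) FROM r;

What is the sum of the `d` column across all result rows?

2

Base: (test, d=0).
Iteration 1: edges from {test} -> (clean, d=1), (tag, d=1).
Iteration 2: no outgoing edges from {clean,tag}; recursion stops.
SUM(d) = 0 + 1 + 1 = 2.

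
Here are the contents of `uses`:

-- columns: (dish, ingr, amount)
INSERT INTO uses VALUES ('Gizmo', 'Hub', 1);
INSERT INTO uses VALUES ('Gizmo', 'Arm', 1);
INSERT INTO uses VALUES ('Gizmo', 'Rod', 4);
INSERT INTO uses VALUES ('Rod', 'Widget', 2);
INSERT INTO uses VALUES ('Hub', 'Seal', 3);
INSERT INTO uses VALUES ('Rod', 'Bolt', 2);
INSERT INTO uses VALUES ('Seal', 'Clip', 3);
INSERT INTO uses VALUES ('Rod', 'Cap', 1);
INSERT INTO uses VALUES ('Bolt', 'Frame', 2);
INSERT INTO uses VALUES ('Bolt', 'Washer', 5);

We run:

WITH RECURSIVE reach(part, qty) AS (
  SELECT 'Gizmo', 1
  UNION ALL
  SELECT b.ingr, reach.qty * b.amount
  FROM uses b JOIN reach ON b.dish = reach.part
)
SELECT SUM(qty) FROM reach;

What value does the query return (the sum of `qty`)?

Base: (Gizmo, qty=1).
Iteration 1: components of {Gizmo} -> Arm = 1*1 = 1, Hub = 1*1 = 1, Rod = 1*4 = 4.
Iteration 2: components of {Arm,Hub,Rod} -> Bolt = 4*2 = 8, Cap = 4*1 = 4, Seal = 1*3 = 3, Widget = 4*2 = 8.
Iteration 3: components of {Bolt,Cap,Seal,Widget} -> Clip = 3*3 = 9, Frame = 8*2 = 16, Washer = 8*5 = 40.
Iteration 4: no further components; recursion stops.
SUM(qty) = 1 + 1 + 1 + 4 + 3 + 8 + 8 + 4 + 9 + 16 + 40 = 95.

95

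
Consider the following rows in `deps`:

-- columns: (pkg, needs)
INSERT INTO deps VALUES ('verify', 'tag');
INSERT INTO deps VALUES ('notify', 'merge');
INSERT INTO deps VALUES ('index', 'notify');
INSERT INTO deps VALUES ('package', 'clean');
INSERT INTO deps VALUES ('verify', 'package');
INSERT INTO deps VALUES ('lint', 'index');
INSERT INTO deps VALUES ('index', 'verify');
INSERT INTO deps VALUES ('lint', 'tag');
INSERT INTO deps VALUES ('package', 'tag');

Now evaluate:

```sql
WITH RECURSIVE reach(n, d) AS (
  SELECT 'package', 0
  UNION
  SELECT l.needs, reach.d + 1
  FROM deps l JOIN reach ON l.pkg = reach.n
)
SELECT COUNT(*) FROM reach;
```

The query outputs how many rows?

3

Base: (package, d=0).
Iteration 1: edges from {package} -> (clean, d=1), (tag, d=1).
Iteration 2: no outgoing edges from {clean,tag}; recursion stops.
Total rows emitted: 3.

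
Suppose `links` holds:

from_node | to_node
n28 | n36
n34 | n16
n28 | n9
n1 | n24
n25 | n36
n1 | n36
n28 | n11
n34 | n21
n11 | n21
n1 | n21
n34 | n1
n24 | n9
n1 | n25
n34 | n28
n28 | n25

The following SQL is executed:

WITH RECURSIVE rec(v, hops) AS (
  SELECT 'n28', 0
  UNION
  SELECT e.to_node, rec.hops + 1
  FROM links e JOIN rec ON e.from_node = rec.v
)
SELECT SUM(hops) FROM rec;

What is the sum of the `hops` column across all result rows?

Base: (n28, hops=0).
Iteration 1: edges from {n28} -> (n11, hops=1), (n25, hops=1), (n36, hops=1), (n9, hops=1).
Iteration 2: edges from {n11,n25,n36,n9} -> (n21, hops=2), (n36, hops=2).
Iteration 3: no outgoing edges from {n21,n36}; recursion stops.
SUM(hops) = 0 + 1 + 1 + 1 + 1 + 2 + 2 = 8.

8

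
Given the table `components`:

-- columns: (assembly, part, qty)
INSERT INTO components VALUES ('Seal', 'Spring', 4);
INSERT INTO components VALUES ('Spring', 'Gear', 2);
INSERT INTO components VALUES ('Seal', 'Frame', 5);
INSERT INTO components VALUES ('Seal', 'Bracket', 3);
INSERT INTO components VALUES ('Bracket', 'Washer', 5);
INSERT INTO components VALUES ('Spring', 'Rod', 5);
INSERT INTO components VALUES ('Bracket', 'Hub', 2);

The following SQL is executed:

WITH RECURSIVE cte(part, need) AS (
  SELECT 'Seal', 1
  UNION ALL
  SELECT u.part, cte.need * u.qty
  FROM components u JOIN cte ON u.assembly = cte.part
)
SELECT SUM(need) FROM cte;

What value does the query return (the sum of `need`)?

Base: (Seal, need=1).
Iteration 1: components of {Seal} -> Bracket = 1*3 = 3, Frame = 1*5 = 5, Spring = 1*4 = 4.
Iteration 2: components of {Bracket,Frame,Spring} -> Gear = 4*2 = 8, Hub = 3*2 = 6, Rod = 4*5 = 20, Washer = 3*5 = 15.
Iteration 3: no further components; recursion stops.
SUM(need) = 1 + 4 + 5 + 3 + 8 + 20 + 15 + 6 = 62.

62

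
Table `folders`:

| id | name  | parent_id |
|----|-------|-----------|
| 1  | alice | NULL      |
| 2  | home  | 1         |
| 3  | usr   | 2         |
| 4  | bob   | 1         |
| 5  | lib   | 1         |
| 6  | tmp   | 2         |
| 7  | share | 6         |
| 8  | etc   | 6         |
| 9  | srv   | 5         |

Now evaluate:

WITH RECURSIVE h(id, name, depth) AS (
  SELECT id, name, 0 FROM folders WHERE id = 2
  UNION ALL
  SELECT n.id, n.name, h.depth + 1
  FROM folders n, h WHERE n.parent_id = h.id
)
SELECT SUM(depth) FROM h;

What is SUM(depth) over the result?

6

Base: id=2 (home) at depth 0.
Iteration 1: rows with parent_id in {2} -> usr (id 3, depth 1), tmp (id 6, depth 1).
Iteration 2: rows with parent_id in {3,6} -> share (id 7, depth 2), etc (id 8, depth 2).
Iteration 3: no rows with parent_id in {7,8}; recursion stops.
SUM(depth) = 0 + 1 + 1 + 2 + 2 = 6.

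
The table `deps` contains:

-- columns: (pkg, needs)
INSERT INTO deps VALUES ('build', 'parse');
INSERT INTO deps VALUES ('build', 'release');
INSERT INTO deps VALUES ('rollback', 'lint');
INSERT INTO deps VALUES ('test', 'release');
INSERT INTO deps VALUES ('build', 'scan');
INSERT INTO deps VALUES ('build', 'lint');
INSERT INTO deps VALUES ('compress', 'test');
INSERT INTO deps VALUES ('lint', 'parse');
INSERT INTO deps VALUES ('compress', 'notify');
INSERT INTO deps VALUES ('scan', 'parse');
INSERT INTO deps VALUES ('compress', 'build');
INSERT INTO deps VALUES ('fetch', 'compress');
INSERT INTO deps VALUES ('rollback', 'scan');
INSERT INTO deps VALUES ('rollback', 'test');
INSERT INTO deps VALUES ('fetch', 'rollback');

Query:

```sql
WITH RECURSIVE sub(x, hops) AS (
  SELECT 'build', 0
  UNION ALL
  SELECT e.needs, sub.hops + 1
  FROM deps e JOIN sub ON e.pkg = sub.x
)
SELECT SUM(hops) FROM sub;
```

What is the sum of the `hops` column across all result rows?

Base: (build, hops=0).
Iteration 1: edges from {build} -> (lint, hops=1), (parse, hops=1), (release, hops=1), (scan, hops=1).
Iteration 2: edges from {lint,parse,release,scan} -> (parse, hops=2) x2. [UNION ALL keeps all 2 new rows, including repeats]
Iteration 3: no outgoing edges from {parse}; recursion stops.
SUM(hops) = 0 + 1 + 1 + 1 + 1 + 2 + 2 = 8.

8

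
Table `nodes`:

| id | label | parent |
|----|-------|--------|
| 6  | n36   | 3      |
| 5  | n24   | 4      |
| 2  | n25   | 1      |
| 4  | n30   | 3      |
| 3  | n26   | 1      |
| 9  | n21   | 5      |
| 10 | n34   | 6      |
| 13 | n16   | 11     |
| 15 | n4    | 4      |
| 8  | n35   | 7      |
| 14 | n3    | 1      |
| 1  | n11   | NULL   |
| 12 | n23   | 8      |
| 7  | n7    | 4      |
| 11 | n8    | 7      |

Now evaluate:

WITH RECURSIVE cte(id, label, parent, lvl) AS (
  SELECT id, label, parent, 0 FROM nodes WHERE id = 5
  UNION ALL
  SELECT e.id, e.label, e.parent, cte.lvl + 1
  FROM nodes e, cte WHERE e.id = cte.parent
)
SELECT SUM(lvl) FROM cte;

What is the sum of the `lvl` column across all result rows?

6

Base: id=5 (n24), parent=4, lvl 0.
Iteration 1: join on id=4 -> n30 (id 4, parent=3, lvl 1).
Iteration 2: join on id=3 -> n26 (id 3, parent=1, lvl 2).
Iteration 3: join on id=1 -> n11 (id 1, parent=NULL, lvl 3).
Iteration 4: parent is NULL; no match; recursion stops.
SUM(lvl) = 0 + 1 + 2 + 3 = 6.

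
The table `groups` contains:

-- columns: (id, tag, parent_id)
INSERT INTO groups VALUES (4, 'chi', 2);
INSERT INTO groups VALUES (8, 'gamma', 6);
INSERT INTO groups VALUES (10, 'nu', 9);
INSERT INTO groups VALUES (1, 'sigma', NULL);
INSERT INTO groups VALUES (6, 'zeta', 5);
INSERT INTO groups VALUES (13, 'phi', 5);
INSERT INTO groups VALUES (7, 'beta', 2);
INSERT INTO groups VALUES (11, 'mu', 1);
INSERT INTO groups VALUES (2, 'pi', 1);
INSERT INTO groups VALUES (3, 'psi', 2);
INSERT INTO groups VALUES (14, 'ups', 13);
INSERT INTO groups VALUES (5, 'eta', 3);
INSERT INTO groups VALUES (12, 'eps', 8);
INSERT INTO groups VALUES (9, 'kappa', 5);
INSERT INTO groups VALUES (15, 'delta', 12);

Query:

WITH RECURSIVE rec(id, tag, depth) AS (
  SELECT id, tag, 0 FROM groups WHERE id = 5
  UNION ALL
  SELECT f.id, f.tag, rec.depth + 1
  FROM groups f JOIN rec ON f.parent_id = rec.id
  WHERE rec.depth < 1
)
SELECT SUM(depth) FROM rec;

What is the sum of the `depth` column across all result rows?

3

Base: id=5 (eta) at depth 0.
Iteration 1: rows with parent_id in {5} -> zeta (id 6, depth 1), kappa (id 9, depth 1), phi (id 13, depth 1).
Iteration 2: depth < 1 fails for all current rows; recursion stops.
SUM(depth) = 0 + 1 + 1 + 1 = 3.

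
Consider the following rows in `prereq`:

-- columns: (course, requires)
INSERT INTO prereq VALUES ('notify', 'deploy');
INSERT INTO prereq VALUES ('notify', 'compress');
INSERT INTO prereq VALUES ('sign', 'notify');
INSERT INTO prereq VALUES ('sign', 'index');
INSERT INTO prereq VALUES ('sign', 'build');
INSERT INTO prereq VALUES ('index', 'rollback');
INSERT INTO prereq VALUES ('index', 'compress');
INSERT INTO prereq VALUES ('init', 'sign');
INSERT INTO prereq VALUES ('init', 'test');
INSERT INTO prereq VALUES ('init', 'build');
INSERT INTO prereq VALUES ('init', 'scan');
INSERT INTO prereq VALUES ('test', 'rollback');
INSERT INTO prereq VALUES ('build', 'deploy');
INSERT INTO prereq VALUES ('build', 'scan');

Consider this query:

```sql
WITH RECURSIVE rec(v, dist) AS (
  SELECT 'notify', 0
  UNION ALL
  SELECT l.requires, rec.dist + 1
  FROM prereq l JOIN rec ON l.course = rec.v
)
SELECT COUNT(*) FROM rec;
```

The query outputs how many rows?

Base: (notify, dist=0).
Iteration 1: edges from {notify} -> (compress, dist=1), (deploy, dist=1).
Iteration 2: no outgoing edges from {compress,deploy}; recursion stops.
Total rows emitted: 3.

3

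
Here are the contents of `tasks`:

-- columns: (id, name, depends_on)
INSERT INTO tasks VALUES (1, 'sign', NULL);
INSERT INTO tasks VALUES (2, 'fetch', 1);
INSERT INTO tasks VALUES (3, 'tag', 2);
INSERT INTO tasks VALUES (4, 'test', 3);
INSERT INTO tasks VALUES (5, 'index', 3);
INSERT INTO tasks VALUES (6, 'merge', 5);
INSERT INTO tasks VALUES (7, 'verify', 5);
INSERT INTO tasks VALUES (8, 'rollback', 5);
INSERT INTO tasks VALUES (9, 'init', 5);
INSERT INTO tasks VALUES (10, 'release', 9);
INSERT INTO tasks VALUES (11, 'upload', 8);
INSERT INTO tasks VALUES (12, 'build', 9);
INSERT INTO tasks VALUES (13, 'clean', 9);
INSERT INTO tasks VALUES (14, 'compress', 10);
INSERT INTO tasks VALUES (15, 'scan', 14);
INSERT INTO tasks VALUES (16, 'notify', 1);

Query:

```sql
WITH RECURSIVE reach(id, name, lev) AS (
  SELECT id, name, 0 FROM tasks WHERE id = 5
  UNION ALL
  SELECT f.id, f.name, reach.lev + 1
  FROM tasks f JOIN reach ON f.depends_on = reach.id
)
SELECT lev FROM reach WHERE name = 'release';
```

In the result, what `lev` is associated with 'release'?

2

Base: id=5 (index) at lev 0.
Iteration 1: rows with depends_on in {5} -> merge (id 6, lev 1), verify (id 7, lev 1), rollback (id 8, lev 1), init (id 9, lev 1).
Iteration 2: rows with depends_on in {6,7,8,9} -> release (id 10, lev 2), upload (id 11, lev 2), build (id 12, lev 2), clean (id 13, lev 2).
Iteration 3: rows with depends_on in {10,11,12,13} -> compress (id 14, lev 3).
Iteration 4: rows with depends_on in {14} -> scan (id 15, lev 4).
Iteration 5: no rows with depends_on in {15}; recursion stops.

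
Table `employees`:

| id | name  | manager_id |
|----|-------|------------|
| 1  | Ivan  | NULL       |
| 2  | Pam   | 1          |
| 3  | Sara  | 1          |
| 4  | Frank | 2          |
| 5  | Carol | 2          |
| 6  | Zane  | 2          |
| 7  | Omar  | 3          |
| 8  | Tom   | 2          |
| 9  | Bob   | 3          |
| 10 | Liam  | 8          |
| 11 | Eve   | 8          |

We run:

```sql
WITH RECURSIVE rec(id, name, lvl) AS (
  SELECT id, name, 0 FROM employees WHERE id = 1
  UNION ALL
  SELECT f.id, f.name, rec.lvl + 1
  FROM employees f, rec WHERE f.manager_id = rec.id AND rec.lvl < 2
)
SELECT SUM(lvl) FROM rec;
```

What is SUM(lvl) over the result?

14

Base: id=1 (Ivan) at lvl 0.
Iteration 1: rows with manager_id in {1} -> Pam (id 2, lvl 1), Sara (id 3, lvl 1).
Iteration 2: rows with manager_id in {2,3} -> Frank (id 4, lvl 2), Carol (id 5, lvl 2), Zane (id 6, lvl 2), Omar (id 7, lvl 2), Tom (id 8, lvl 2), Bob (id 9, lvl 2).
Iteration 3: lvl < 2 fails for all current rows; recursion stops.
SUM(lvl) = 0 + 1 + 1 + 2 + 2 + 2 + 2 + 2 + 2 = 14.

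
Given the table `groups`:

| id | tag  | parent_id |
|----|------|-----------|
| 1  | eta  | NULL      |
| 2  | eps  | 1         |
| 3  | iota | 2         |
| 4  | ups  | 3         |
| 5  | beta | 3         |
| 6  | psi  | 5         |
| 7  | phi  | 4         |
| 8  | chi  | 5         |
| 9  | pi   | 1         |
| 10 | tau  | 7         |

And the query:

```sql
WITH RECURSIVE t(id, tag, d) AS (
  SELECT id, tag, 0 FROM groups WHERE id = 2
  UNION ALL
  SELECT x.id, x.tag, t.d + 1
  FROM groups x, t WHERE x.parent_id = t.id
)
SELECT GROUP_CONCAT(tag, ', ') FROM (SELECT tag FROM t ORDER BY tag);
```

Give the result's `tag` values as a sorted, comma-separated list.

Base: id=2 (eps) at d 0.
Iteration 1: rows with parent_id in {2} -> iota (id 3, d 1).
Iteration 2: rows with parent_id in {3} -> ups (id 4, d 2), beta (id 5, d 2).
Iteration 3: rows with parent_id in {4,5} -> psi (id 6, d 3), phi (id 7, d 3), chi (id 8, d 3).
Iteration 4: rows with parent_id in {6,7,8} -> tau (id 10, d 4).
Iteration 5: no rows with parent_id in {10}; recursion stops.

beta, chi, eps, iota, phi, psi, tau, ups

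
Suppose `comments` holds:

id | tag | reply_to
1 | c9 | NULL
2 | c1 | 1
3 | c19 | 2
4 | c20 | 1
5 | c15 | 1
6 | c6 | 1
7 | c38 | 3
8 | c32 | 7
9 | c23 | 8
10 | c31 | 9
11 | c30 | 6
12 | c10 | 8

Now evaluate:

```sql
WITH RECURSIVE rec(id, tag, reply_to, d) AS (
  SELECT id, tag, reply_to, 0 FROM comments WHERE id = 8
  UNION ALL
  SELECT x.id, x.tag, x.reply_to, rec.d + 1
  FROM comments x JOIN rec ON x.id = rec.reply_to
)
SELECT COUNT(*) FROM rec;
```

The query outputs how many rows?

Base: id=8 (c32), reply_to=7, d 0.
Iteration 1: join on id=7 -> c38 (id 7, reply_to=3, d 1).
Iteration 2: join on id=3 -> c19 (id 3, reply_to=2, d 2).
Iteration 3: join on id=2 -> c1 (id 2, reply_to=1, d 3).
Iteration 4: join on id=1 -> c9 (id 1, reply_to=NULL, d 4).
Iteration 5: reply_to is NULL; no match; recursion stops.
Total rows emitted: 5.

5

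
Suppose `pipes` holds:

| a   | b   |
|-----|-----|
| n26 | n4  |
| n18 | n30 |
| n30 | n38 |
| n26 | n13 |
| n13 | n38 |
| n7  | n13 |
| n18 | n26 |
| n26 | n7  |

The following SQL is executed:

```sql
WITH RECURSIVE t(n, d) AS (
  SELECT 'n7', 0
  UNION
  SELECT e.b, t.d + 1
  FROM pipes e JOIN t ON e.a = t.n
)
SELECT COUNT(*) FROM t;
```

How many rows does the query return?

Base: (n7, d=0).
Iteration 1: edges from {n7} -> (n13, d=1).
Iteration 2: edges from {n13} -> (n38, d=2).
Iteration 3: no outgoing edges from {n38}; recursion stops.
Total rows emitted: 3.

3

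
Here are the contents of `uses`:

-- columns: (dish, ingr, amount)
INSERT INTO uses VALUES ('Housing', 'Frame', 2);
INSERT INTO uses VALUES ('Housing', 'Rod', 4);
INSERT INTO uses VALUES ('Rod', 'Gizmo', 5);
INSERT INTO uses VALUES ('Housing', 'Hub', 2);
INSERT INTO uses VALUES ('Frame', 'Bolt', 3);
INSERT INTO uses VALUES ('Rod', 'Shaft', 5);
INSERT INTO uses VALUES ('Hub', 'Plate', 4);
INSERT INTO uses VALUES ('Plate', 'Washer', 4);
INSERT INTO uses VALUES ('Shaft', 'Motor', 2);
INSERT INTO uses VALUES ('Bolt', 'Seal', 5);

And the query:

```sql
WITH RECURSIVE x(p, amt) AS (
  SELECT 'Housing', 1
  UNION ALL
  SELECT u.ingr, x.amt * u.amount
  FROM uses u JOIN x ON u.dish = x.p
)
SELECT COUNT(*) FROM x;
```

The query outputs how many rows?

11

Base: (Housing, amt=1).
Iteration 1: components of {Housing} -> Frame = 1*2 = 2, Hub = 1*2 = 2, Rod = 1*4 = 4.
Iteration 2: components of {Frame,Hub,Rod} -> Bolt = 2*3 = 6, Gizmo = 4*5 = 20, Plate = 2*4 = 8, Shaft = 4*5 = 20.
Iteration 3: components of {Bolt,Gizmo,Plate,Shaft} -> Motor = 20*2 = 40, Seal = 6*5 = 30, Washer = 8*4 = 32.
Iteration 4: no further components; recursion stops.
Total rows emitted: 11.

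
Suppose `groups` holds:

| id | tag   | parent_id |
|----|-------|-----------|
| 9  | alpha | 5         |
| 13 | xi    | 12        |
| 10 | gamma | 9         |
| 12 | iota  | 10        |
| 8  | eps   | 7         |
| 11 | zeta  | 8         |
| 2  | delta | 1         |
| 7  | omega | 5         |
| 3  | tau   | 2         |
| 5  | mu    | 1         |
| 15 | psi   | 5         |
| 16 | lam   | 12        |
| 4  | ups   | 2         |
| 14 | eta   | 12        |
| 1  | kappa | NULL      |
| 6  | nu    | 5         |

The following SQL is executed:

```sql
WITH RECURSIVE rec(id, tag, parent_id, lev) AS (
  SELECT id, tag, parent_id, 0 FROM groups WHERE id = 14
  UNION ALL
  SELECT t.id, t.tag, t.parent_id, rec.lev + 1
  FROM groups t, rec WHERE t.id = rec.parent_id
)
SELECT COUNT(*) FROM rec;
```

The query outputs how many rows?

6

Base: id=14 (eta), parent_id=12, lev 0.
Iteration 1: join on id=12 -> iota (id 12, parent_id=10, lev 1).
Iteration 2: join on id=10 -> gamma (id 10, parent_id=9, lev 2).
Iteration 3: join on id=9 -> alpha (id 9, parent_id=5, lev 3).
Iteration 4: join on id=5 -> mu (id 5, parent_id=1, lev 4).
Iteration 5: join on id=1 -> kappa (id 1, parent_id=NULL, lev 5).
Iteration 6: parent_id is NULL; no match; recursion stops.
Total rows emitted: 6.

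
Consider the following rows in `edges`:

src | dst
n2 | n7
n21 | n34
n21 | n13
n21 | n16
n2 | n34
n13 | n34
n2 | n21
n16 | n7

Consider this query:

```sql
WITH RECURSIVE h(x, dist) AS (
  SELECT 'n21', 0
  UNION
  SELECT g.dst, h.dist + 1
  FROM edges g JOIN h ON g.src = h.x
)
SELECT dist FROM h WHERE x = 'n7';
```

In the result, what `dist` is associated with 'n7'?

2

Base: (n21, dist=0).
Iteration 1: edges from {n21} -> (n13, dist=1), (n16, dist=1), (n34, dist=1).
Iteration 2: edges from {n13,n16,n34} -> (n34, dist=2), (n7, dist=2).
Iteration 3: no outgoing edges from {n34,n7}; recursion stops.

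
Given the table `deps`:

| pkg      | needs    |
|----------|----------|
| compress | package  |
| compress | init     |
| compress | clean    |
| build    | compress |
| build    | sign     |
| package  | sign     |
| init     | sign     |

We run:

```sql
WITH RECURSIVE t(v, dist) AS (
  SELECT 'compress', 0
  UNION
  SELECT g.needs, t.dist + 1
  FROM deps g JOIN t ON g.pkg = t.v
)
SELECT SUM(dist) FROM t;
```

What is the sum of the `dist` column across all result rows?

5

Base: (compress, dist=0).
Iteration 1: edges from {compress} -> (clean, dist=1), (init, dist=1), (package, dist=1).
Iteration 2: edges from {clean,init,package} -> (sign, dist=2). [UNION drops 1 duplicate row(s)]
Iteration 3: no outgoing edges from {sign}; recursion stops.
SUM(dist) = 0 + 1 + 1 + 1 + 2 = 5.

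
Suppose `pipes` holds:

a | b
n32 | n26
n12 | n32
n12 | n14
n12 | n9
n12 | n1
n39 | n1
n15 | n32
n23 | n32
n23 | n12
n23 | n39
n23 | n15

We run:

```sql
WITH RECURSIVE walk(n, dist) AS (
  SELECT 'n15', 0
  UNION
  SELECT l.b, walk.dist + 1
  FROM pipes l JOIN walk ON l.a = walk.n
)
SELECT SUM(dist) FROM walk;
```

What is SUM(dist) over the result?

Base: (n15, dist=0).
Iteration 1: edges from {n15} -> (n32, dist=1).
Iteration 2: edges from {n32} -> (n26, dist=2).
Iteration 3: no outgoing edges from {n26}; recursion stops.
SUM(dist) = 0 + 1 + 2 = 3.

3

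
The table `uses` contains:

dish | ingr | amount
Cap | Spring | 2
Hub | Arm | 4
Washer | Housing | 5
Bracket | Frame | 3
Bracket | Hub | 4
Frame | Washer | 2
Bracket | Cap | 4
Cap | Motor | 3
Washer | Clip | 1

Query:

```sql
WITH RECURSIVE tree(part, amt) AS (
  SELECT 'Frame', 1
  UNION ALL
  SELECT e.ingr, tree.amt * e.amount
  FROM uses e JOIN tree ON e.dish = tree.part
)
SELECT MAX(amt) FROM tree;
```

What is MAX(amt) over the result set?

10

Base: (Frame, amt=1).
Iteration 1: components of {Frame} -> Washer = 1*2 = 2.
Iteration 2: components of {Washer} -> Clip = 2*1 = 2, Housing = 2*5 = 10.
Iteration 3: no further components; recursion stops.
amt values: 1, 2, 2, 10; the maximum is 10.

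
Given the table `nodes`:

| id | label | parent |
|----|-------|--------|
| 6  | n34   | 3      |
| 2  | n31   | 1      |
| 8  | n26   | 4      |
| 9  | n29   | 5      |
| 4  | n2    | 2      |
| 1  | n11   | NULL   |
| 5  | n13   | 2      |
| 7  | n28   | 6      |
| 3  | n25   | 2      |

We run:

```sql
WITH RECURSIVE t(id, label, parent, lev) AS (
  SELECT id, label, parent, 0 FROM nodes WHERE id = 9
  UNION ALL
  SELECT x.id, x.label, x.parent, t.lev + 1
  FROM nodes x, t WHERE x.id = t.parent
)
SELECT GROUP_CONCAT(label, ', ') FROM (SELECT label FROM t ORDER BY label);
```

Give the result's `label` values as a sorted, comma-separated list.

Base: id=9 (n29), parent=5, lev 0.
Iteration 1: join on id=5 -> n13 (id 5, parent=2, lev 1).
Iteration 2: join on id=2 -> n31 (id 2, parent=1, lev 2).
Iteration 3: join on id=1 -> n11 (id 1, parent=NULL, lev 3).
Iteration 4: parent is NULL; no match; recursion stops.

n11, n13, n29, n31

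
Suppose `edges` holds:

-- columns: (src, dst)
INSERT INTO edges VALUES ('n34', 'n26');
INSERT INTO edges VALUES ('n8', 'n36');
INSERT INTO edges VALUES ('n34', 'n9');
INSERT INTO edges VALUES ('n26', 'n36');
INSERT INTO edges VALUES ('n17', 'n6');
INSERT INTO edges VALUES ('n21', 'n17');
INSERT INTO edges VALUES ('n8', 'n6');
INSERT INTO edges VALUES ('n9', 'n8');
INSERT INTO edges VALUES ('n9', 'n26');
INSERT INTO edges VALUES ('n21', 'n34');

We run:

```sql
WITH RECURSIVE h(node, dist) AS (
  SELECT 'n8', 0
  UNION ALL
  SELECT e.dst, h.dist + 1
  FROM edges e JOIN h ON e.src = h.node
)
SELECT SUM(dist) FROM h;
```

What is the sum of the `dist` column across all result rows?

2

Base: (n8, dist=0).
Iteration 1: edges from {n8} -> (n36, dist=1), (n6, dist=1).
Iteration 2: no outgoing edges from {n36,n6}; recursion stops.
SUM(dist) = 0 + 1 + 1 = 2.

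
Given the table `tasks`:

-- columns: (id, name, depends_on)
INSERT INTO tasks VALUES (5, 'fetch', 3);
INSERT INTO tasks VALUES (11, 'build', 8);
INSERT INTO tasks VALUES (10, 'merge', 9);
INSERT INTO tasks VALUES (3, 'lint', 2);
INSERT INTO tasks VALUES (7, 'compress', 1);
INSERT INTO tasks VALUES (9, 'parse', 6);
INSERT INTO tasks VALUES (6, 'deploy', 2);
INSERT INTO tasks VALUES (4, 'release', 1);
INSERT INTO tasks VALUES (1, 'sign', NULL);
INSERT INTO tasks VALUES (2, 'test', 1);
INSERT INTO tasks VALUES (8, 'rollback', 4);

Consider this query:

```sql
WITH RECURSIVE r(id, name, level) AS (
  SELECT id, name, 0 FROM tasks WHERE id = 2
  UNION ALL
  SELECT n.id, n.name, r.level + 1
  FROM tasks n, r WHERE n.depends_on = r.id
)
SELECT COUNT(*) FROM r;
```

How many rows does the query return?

Base: id=2 (test) at level 0.
Iteration 1: rows with depends_on in {2} -> lint (id 3, level 1), deploy (id 6, level 1).
Iteration 2: rows with depends_on in {3,6} -> fetch (id 5, level 2), parse (id 9, level 2).
Iteration 3: rows with depends_on in {5,9} -> merge (id 10, level 3).
Iteration 4: no rows with depends_on in {10}; recursion stops.
Total rows emitted: 6.

6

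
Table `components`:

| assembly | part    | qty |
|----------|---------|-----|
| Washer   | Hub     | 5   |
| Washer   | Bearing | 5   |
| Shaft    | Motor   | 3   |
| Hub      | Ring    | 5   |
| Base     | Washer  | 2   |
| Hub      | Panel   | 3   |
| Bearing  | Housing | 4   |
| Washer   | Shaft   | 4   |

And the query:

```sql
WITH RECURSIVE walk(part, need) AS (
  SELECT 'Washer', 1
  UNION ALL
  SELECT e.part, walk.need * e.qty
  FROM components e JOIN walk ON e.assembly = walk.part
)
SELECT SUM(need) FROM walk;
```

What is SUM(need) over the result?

87

Base: (Washer, need=1).
Iteration 1: components of {Washer} -> Bearing = 1*5 = 5, Hub = 1*5 = 5, Shaft = 1*4 = 4.
Iteration 2: components of {Bearing,Hub,Shaft} -> Housing = 5*4 = 20, Motor = 4*3 = 12, Panel = 5*3 = 15, Ring = 5*5 = 25.
Iteration 3: no further components; recursion stops.
SUM(need) = 1 + 5 + 4 + 5 + 20 + 12 + 25 + 15 = 87.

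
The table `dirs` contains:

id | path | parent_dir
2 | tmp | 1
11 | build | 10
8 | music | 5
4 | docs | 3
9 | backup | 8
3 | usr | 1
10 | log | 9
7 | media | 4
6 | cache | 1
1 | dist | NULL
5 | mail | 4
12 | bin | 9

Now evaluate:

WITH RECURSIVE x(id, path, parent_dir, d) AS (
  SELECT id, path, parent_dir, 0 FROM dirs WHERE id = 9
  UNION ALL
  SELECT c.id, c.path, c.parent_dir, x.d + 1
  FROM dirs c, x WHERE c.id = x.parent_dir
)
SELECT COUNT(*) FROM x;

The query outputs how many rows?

Base: id=9 (backup), parent_dir=8, d 0.
Iteration 1: join on id=8 -> music (id 8, parent_dir=5, d 1).
Iteration 2: join on id=5 -> mail (id 5, parent_dir=4, d 2).
Iteration 3: join on id=4 -> docs (id 4, parent_dir=3, d 3).
Iteration 4: join on id=3 -> usr (id 3, parent_dir=1, d 4).
Iteration 5: join on id=1 -> dist (id 1, parent_dir=NULL, d 5).
Iteration 6: parent_dir is NULL; no match; recursion stops.
Total rows emitted: 6.

6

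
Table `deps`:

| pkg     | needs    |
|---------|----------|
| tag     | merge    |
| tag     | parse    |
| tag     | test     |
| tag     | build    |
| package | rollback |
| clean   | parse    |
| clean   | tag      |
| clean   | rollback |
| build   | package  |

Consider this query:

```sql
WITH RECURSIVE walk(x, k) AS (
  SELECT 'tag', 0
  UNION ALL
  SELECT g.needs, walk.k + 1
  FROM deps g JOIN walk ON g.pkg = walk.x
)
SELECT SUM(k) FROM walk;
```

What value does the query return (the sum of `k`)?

9

Base: (tag, k=0).
Iteration 1: edges from {tag} -> (build, k=1), (merge, k=1), (parse, k=1), (test, k=1).
Iteration 2: edges from {build,merge,parse,test} -> (package, k=2).
Iteration 3: edges from {package} -> (rollback, k=3).
Iteration 4: no outgoing edges from {rollback}; recursion stops.
SUM(k) = 0 + 1 + 1 + 1 + 1 + 2 + 3 = 9.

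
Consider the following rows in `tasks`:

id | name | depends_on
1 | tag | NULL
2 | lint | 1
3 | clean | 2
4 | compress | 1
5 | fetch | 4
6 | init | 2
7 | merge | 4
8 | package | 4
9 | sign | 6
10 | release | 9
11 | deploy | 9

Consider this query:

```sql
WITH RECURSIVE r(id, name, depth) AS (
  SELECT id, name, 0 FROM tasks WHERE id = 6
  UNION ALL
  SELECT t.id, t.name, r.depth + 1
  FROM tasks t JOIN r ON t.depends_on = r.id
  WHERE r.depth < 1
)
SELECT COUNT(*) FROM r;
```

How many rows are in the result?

2

Base: id=6 (init) at depth 0.
Iteration 1: rows with depends_on in {6} -> sign (id 9, depth 1).
Iteration 2: depth < 1 fails for all current rows; recursion stops.
Total rows emitted: 2.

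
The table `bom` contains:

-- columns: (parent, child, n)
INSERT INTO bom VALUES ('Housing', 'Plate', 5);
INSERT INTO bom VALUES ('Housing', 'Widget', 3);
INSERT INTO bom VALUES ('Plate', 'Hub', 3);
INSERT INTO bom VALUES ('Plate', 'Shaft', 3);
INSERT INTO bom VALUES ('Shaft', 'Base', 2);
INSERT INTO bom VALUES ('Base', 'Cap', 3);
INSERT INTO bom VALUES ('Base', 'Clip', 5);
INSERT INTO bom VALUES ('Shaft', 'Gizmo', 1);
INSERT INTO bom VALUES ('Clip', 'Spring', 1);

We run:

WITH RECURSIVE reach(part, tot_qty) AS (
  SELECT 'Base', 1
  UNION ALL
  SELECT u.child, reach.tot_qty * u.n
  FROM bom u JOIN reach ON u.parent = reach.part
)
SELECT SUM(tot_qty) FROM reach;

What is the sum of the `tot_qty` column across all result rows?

14

Base: (Base, tot_qty=1).
Iteration 1: components of {Base} -> Cap = 1*3 = 3, Clip = 1*5 = 5.
Iteration 2: components of {Cap,Clip} -> Spring = 5*1 = 5.
Iteration 3: no further components; recursion stops.
SUM(tot_qty) = 1 + 3 + 5 + 5 = 14.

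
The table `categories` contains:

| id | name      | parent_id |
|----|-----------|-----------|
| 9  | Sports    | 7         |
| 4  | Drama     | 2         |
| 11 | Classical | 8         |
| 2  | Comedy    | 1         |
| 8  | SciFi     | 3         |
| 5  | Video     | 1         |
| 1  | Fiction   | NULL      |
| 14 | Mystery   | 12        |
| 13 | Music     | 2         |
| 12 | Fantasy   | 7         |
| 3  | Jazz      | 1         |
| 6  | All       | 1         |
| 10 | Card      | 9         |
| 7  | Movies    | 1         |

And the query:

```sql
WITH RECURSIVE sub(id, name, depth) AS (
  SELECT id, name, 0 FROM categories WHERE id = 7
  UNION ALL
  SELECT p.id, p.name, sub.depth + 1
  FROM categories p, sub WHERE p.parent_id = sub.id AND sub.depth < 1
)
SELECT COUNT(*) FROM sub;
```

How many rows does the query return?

Base: id=7 (Movies) at depth 0.
Iteration 1: rows with parent_id in {7} -> Sports (id 9, depth 1), Fantasy (id 12, depth 1).
Iteration 2: depth < 1 fails for all current rows; recursion stops.
Total rows emitted: 3.

3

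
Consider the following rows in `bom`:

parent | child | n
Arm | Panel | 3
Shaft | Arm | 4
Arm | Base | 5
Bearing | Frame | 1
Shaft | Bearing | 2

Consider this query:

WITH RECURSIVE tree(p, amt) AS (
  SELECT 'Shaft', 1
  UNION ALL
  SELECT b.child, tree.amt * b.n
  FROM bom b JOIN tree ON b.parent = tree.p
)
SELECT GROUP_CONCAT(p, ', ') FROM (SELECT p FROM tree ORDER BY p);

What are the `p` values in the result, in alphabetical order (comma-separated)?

Base: (Shaft, amt=1).
Iteration 1: components of {Shaft} -> Arm = 1*4 = 4, Bearing = 1*2 = 2.
Iteration 2: components of {Arm,Bearing} -> Base = 4*5 = 20, Frame = 2*1 = 2, Panel = 4*3 = 12.
Iteration 3: no further components; recursion stops.

Arm, Base, Bearing, Frame, Panel, Shaft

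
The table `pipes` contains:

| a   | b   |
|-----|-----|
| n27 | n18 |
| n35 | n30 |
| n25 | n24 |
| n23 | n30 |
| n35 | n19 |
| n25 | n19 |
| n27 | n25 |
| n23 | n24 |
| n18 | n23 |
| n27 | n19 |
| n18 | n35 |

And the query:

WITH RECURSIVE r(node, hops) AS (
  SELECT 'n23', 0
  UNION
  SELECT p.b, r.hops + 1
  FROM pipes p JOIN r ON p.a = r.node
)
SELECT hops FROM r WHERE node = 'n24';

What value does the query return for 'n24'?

1

Base: (n23, hops=0).
Iteration 1: edges from {n23} -> (n24, hops=1), (n30, hops=1).
Iteration 2: no outgoing edges from {n24,n30}; recursion stops.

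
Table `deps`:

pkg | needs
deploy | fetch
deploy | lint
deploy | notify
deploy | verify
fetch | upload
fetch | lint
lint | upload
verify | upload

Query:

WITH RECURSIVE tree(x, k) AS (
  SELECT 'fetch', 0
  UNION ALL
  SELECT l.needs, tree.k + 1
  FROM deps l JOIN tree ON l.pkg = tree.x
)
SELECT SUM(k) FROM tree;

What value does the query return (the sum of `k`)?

4

Base: (fetch, k=0).
Iteration 1: edges from {fetch} -> (lint, k=1), (upload, k=1).
Iteration 2: edges from {lint,upload} -> (upload, k=2).
Iteration 3: no outgoing edges from {upload}; recursion stops.
SUM(k) = 0 + 1 + 1 + 2 = 4.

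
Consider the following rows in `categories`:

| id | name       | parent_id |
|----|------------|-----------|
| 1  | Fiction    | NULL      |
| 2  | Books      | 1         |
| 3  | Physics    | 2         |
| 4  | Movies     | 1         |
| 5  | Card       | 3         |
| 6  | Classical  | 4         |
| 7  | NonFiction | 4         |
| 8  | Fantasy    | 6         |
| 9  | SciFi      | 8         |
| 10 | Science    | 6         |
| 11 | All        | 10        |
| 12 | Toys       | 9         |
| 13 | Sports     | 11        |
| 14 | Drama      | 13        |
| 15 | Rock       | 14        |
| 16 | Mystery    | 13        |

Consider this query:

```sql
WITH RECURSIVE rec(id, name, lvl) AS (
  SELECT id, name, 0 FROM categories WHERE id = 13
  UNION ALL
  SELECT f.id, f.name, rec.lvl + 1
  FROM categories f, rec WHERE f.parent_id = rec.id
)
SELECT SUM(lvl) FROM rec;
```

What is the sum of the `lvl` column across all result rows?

4

Base: id=13 (Sports) at lvl 0.
Iteration 1: rows with parent_id in {13} -> Drama (id 14, lvl 1), Mystery (id 16, lvl 1).
Iteration 2: rows with parent_id in {14,16} -> Rock (id 15, lvl 2).
Iteration 3: no rows with parent_id in {15}; recursion stops.
SUM(lvl) = 0 + 1 + 1 + 2 = 4.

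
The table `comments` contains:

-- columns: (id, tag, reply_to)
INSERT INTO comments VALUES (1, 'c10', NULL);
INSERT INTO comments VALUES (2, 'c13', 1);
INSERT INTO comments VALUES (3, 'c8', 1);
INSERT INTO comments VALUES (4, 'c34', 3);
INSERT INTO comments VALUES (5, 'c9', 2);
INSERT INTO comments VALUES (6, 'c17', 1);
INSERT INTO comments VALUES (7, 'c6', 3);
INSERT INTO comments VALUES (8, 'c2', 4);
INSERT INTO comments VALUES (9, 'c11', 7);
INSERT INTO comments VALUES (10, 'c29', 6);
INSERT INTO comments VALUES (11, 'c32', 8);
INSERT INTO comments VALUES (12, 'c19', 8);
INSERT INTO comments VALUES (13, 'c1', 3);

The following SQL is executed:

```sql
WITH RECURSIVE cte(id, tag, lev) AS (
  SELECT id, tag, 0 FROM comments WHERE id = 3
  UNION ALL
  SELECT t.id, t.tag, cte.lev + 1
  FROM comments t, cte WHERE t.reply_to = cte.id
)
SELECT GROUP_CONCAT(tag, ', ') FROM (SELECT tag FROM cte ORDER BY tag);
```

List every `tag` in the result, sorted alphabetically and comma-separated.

c1, c11, c19, c2, c32, c34, c6, c8

Base: id=3 (c8) at lev 0.
Iteration 1: rows with reply_to in {3} -> c34 (id 4, lev 1), c6 (id 7, lev 1), c1 (id 13, lev 1).
Iteration 2: rows with reply_to in {4,7,13} -> c2 (id 8, lev 2), c11 (id 9, lev 2).
Iteration 3: rows with reply_to in {8,9} -> c32 (id 11, lev 3), c19 (id 12, lev 3).
Iteration 4: no rows with reply_to in {11,12}; recursion stops.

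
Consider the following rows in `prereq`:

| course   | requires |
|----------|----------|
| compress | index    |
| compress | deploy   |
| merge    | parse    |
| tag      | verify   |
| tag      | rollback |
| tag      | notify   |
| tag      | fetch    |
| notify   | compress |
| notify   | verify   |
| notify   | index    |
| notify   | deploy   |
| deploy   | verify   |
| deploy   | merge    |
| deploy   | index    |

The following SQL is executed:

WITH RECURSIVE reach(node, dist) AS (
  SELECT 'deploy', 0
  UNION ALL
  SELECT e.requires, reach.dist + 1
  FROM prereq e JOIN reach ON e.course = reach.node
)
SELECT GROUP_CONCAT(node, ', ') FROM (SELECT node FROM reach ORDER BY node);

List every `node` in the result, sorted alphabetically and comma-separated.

Base: (deploy, dist=0).
Iteration 1: edges from {deploy} -> (index, dist=1), (merge, dist=1), (verify, dist=1).
Iteration 2: edges from {index,merge,verify} -> (parse, dist=2).
Iteration 3: no outgoing edges from {parse}; recursion stops.

deploy, index, merge, parse, verify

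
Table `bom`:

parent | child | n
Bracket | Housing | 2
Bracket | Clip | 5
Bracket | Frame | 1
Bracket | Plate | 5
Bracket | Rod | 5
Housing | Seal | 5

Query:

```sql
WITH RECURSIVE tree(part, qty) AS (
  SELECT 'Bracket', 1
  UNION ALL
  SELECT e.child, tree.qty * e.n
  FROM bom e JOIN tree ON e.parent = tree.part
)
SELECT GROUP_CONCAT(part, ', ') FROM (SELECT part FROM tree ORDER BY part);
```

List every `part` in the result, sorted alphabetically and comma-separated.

Bracket, Clip, Frame, Housing, Plate, Rod, Seal

Base: (Bracket, qty=1).
Iteration 1: components of {Bracket} -> Clip = 1*5 = 5, Frame = 1*1 = 1, Housing = 1*2 = 2, Plate = 1*5 = 5, Rod = 1*5 = 5.
Iteration 2: components of {Clip,Frame,Housing,Plate,Rod} -> Seal = 2*5 = 10.
Iteration 3: no further components; recursion stops.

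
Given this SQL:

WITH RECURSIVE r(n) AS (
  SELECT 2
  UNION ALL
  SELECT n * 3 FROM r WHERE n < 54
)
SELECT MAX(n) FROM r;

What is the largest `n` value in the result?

54

Base: n=2.
Iteration 1: 2 < 54 holds -> n = 2 * 3 = 6.
Iteration 2: 6 < 54 holds -> n = 6 * 3 = 18.
Iteration 3: 18 < 54 holds -> n = 18 * 3 = 54.
Iteration 4: 54 < 54 fails; recursion stops.
n values: 2, 6, 18, 54; the maximum is 54.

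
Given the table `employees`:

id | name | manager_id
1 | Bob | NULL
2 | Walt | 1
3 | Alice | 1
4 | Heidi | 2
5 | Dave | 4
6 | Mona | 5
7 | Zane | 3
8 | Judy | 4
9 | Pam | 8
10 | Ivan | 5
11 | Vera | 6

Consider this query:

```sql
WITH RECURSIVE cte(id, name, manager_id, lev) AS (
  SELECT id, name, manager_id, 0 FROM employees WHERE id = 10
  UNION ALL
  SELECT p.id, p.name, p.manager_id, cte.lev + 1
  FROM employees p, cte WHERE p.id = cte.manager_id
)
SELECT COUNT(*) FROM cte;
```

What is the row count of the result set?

5

Base: id=10 (Ivan), manager_id=5, lev 0.
Iteration 1: join on id=5 -> Dave (id 5, manager_id=4, lev 1).
Iteration 2: join on id=4 -> Heidi (id 4, manager_id=2, lev 2).
Iteration 3: join on id=2 -> Walt (id 2, manager_id=1, lev 3).
Iteration 4: join on id=1 -> Bob (id 1, manager_id=NULL, lev 4).
Iteration 5: manager_id is NULL; no match; recursion stops.
Total rows emitted: 5.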